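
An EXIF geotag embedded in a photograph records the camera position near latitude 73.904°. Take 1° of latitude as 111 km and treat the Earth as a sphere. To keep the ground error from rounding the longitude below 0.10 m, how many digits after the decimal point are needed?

6 decimal places

At 73.904° one degree of longitude covers 111000 × cos 73.904° ≈ 111000 × 0.2772 ≈ 30774.5 m.
N decimal places → at most half a unit in the last place, 0.5 × 10⁻ᴺ° = 30774.5/2 × 10⁻ᴺ m.
Setting 15387.2 × 10⁻ᴺ ≤ 0.10 gives 10ᴺ ≥ 1.539e+05, i.e. N ≥ 5.19.
At 5 places the error can reach 0.154 m, but 6 places keeps it to 0.0154 m.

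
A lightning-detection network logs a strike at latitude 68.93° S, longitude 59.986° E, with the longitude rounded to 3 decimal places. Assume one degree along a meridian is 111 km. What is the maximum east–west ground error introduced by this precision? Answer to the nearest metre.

Rounding to 3 decimal places leaves the longitude within ±0.0005° of the true value.
Parallels shrink by cos φ, so at 68.93° a degree of longitude is 111000 × 0.3595 ≈ 39905.4 m.
Maximum E–W displacement: 0.0005 × 39905.4 = 19.9527 m.

20 metres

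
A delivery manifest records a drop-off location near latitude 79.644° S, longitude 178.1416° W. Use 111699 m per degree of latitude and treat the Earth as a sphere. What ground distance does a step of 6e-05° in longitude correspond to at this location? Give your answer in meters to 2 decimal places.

1.20 meters

One degree of longitude here spans 111699 × cos 79.644° = 111699 × 0.1798 ≈ 20079.4 m; 6e-05° of that is 1.20477 m.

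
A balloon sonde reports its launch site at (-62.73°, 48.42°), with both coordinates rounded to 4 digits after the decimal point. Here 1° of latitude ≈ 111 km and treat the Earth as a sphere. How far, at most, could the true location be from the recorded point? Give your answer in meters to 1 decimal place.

6.1 meters

Rounding to 4 decimal places leaves each coordinate within ±5e-05° of the true value.
N–S: 5e-05° × 111000 m/° = 5.55 m.
Longitude error → 5e-05 × 111000 × cos 62.73° = 5e-05 × 111000 × 0.4582 ≈ 2.54292 m.
The two errors are perpendicular, so the maximum displacement is √(5.55² + 2.54292²) ≈ 6.10483 m.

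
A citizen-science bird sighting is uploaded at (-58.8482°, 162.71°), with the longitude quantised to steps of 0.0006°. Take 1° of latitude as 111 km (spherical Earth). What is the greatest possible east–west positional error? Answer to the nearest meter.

With a 0.0006° grid the true value lies within half a step, ±0.0006°/2 = ±0.0003°, of the stored one.
At latitude 58.8482° a degree of longitude spans 111000 m × cos 58.8482° = 111000 × 0.5173 ≈ 57421.1 m.
So at most 0.0003° × 57421.1 ≈ 17.2263 m east–west.

17 meters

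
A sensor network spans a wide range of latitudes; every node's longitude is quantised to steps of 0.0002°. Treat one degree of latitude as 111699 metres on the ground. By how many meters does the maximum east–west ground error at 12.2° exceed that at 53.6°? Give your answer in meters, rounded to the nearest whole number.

With a 0.0002° grid the true value lies within half a step, ±0.0002°/2 = ±0.0001°, of the stored one.
At 12.2°: 0.0001° × 111699 × cos 12.2° = 0.0001 × 111699 × 0.9774 ≈ 10.918 m.
Error at 53.6° = 0.0001° × 111699 × cos 53.6° ≈ 11.17 × 0.5934 = 6.6284 m.
So the lower-latitude error exceeds the higher by 10.918 − 6.6284 = 4.2892 m.

4 meters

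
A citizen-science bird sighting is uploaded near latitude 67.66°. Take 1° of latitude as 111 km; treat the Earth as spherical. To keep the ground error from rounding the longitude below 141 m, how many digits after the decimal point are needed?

3

At 67.66° one degree of longitude covers 111000 × cos 67.66° ≈ 111000 × 0.3801 ≈ 42191.3 m.
With N decimal places the half-ulp bound is 0.5·10⁻ᴺ°, or 0.5·10⁻ᴺ × 42191.3 m on the ground.
Setting 21095.7 × 10⁻ᴺ ≤ 141 gives 10ᴺ ≥ 149.6, i.e. N ≥ 2.17.
N = 2 would give 211 m (too coarse); N = 3 gives 21.1 m ≤ 141 m.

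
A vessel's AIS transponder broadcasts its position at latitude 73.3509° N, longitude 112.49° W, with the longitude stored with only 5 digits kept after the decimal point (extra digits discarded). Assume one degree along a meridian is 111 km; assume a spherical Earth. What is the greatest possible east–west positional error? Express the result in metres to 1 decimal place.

Truncating at 5 decimal places can drop up to a full unit in the last place, so the longitude may be off by as much as 1e-05°.
At latitude 73.3509° a degree of longitude spans 111000 m × cos 73.3509° = 111000 × 0.2865 ≈ 31802.6 m.
East–west error: 1e-05° × 31802.6 m/° ≈ 0.318026 m.

0.3 metres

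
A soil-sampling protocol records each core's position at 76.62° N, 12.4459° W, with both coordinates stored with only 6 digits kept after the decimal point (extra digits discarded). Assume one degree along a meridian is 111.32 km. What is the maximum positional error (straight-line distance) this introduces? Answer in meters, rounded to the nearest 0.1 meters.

0.1 meters

Truncating at 6 decimal places can drop up to a full unit in the last place, so each coordinate may be off by as much as 1e-06°.
North–south component: 1e-06° × 111320 = 0.11132 m.
E–W at 76.62°: 1e-06° × 111320 × cos 76.62° = 1e-06 × 111320 × 0.2314 ≈ 0.0257604 m.
Combining orthogonally: (0.11132² + 0.0257604²)^½ ≈ 0.114262 m.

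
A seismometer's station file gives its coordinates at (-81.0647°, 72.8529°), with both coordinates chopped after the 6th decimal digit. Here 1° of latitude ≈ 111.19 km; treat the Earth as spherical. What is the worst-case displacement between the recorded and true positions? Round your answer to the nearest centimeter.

Truncating at 6 decimal places can drop up to a full unit in the last place, so each coordinate may be off by as much as 1e-06°.
N–S: 1e-06° × 111190 m/° = 0.11119 m.
East–west component at 81.0647°: 1e-06° × 111190 × cos 81.0647° ≈ 1e-06 × 17269.9 ≈ 0.0172699 m.
The two errors are perpendicular, so the maximum displacement is √(0.11119² + 0.0172699²) ≈ 0.112523 m.
That is 0.112523 m = 11.252 cm.

11 centimeters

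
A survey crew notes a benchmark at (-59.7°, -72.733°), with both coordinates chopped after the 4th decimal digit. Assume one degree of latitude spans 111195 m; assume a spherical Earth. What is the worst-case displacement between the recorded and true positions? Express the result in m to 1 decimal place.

Truncating at 4 decimal places can drop up to a full unit in the last place, so each coordinate may be off by as much as 0.0001°.
N–S: 0.0001° × 111195 m/° = 11.1195 m.
Longitude error → 0.0001 × 111195 × cos 59.7° = 0.0001 × 111195 × 0.5045 ≈ 5.61009 m.
Combining orthogonally: (11.1195² + 5.61009²)^½ ≈ 12.4546 m.

12.5 m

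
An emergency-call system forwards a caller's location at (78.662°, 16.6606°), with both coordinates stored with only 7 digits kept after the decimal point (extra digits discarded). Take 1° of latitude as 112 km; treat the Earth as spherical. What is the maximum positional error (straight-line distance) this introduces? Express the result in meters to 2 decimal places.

0.01 meters

Truncating at 7 decimal places can drop up to a full unit in the last place, so each coordinate may be off by as much as 1e-07°.
N–S: 1e-07° × 112000 m/° = 0.0112 m.
Longitude error → 1e-07 × 112000 × cos 78.662° = 1e-07 × 112000 × 0.1966 ≈ 0.00220188 m.
The two errors are perpendicular, so the maximum displacement is √(0.0112² + 0.00220188²) ≈ 0.0114144 m.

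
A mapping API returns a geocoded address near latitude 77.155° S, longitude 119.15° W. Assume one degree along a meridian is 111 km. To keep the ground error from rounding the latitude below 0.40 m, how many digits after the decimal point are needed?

6

One degree of latitude covers 111000 m.
Rounding to N decimal places gives at most 0.5 × 10⁻ᴺ degrees of error, i.e. 0.5 × 10⁻ᴺ × 111000 m.
Need 0.5 × 111000 × 10⁻ᴺ ≤ 0.40 → 10⁻ᴺ ≤ 7.207e-06, so N ≥ 5.14.
So 6 decimal places suffice (0.0555 m); 5 would allow up to 0.555 m.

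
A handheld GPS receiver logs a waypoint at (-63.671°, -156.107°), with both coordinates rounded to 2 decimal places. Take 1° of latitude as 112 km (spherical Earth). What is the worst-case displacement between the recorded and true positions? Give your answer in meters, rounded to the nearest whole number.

Rounding to 2 decimal places leaves each coordinate within ±0.005° of the true value.
N–S: 0.005° × 112000 m/° = 560 m.
Longitude error → 0.005 × 112000 × cos 63.671° = 0.005 × 112000 × 0.4435 ≈ 248.374 m.
The two errors are perpendicular, so the maximum displacement is √(560² + 248.374²) ≈ 612.609 m.

613 meters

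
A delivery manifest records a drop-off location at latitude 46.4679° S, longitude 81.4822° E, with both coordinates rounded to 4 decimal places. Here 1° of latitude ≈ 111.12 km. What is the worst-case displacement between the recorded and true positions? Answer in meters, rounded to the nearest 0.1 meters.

6.7 meters

Rounding to 4 decimal places leaves each coordinate within ±5e-05° of the true value.
Latitude error → 5e-05 × 111120 = 5.556 m along the meridian.
Longitude error → 5e-05 × 111120 × cos 46.4679° = 5e-05 × 111120 × 0.6888 ≈ 3.82676 m.
Combining orthogonally: (5.556² + 3.82676²)^½ ≈ 6.74635 m.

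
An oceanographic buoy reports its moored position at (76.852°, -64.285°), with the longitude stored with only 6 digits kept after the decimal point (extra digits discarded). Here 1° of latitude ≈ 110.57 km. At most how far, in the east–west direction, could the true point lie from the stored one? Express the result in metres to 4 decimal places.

Truncating at 6 decimal places can drop up to a full unit in the last place, so the longitude may be off by as much as 1e-06°.
One degree of longitude at 76.852° is 110570 × cos 76.852° ≈ 110570 × 0.2275 = 25151 m.
So at most 1e-06° × 25151 ≈ 0.025151 m east–west.

0.0252 metres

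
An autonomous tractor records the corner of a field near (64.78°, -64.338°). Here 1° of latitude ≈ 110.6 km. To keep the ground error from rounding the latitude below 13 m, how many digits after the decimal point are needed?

One degree of latitude covers 110600 m.
With N decimal places the half-ulp bound is 0.5·10⁻ᴺ°, or 0.5·10⁻ᴺ × 110600 m on the ground.
Need 0.5 × 110600 × 10⁻ᴺ ≤ 13 → 10⁻ᴺ ≤ 2.351e-04, so N ≥ 3.63.
So 4 decimal places suffice (5.53 m); 3 would allow up to 55.3 m.

4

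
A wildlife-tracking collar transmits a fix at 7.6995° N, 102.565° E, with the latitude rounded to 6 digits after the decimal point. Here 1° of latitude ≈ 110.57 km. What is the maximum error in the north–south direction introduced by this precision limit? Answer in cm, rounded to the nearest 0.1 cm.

5.5 cm

Rounding to 6 decimal places leaves the latitude within ±5e-07° of the true value.
North–south distance: 5e-07° × 110570 m/° = 0.055285 m.
That is 0.055285 m = 5.5285 cm.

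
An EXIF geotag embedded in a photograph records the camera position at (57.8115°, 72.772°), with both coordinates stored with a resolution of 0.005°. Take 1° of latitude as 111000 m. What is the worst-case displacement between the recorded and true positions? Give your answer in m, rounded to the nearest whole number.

314 m

With a 0.005° grid the true value lies within half a step, ±0.005°/2 = ±0.0025°, of the stored one.
Latitude error → 0.0025 × 111000 = 277.5 m along the meridian.
East–west component at 57.8115°: 0.0025° × 111000 × cos 57.8115° ≈ 0.0025 × 59130.4 ≈ 147.826 m.
Worst case both components are at the extreme and orthogonal: √(277.5² + 147.826²) ≈ 314.418 m.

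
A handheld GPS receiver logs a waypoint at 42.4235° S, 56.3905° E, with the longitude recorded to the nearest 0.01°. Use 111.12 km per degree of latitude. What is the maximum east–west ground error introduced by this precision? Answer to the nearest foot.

Rounding to 2 decimal places leaves the longitude within ±0.005° of the true value.
Parallels shrink by cos φ, so at 42.4235° a degree of longitude is 111120 × 0.7382 ≈ 82026.4 m.
So at most 0.005° × 82026.4 ≈ 410.132 m east–west.
In feet: 410.132 m ÷ 0.3048 ≈ 1345.6 ft.

1346 feet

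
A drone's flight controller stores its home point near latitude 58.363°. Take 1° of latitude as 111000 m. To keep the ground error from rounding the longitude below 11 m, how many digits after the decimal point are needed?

4 decimal places

At 58.363° one degree of longitude covers 111000 × cos 58.363° ≈ 111000 × 0.5245 ≈ 58223.5 m.
N decimal places → at most half a unit in the last place, 0.5 × 10⁻ᴺ° = 58223.5/2 × 10⁻ᴺ m.
Need 0.5 × 58223.5 × 10⁻ᴺ ≤ 11 → 10⁻ᴺ ≤ 3.779e-04, so N ≥ 3.42.
N = 3 would give 29.1 m (too coarse); N = 4 gives 2.91 m ≤ 11 m.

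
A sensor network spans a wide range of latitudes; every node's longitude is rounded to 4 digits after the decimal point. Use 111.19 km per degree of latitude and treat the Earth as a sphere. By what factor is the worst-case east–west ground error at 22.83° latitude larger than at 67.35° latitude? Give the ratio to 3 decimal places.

2.393

Rounding to 4 decimal places leaves the longitude within ±5e-05° of the true value.
Error at 22.83° = 5e-05° × 111190 × cos 22.83° ≈ 5.5595 × 0.9217 = 5.124 m.
At 67.35°: 5e-05° × 111190 × cos 67.35° = 5e-05 × 111190 × 0.3851 ≈ 2.141 m.
The ratio reduces to cos 22.83° / cos 67.35° = 0.9217/0.3851 ≈ 2.3933.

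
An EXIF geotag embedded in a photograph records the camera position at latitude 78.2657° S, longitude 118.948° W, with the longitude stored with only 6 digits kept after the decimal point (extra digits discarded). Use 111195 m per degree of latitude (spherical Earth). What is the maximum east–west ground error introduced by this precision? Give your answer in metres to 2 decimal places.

Truncating at 6 decimal places can drop up to a full unit in the last place, so the longitude may be off by as much as 1e-06°.
Parallels shrink by cos φ, so at 78.2657° a degree of longitude is 111195 × 0.2034 ≈ 22614.1 m.
Maximum E–W displacement: 1e-06 × 22614.1 = 0.0226141 m.

0.02 metres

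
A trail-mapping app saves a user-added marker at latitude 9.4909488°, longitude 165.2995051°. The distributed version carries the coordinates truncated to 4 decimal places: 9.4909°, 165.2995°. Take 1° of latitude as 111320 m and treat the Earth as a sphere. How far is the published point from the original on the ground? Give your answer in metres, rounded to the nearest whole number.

Δlat = 9.4909488 − 9.4909 = +0.0000488°; Δlon = 165.2995051 − 165.2995 = +0.0000051°.
North–south shift: 0.0000488 × 111320 = 5.43242 m.
E–W at 9.4909°: 0.0000051° × 111320 × cos 9.4909° = 0.0000051 × 111320 × 0.9863 ≈ 0.559961 m.
Distance: √(5.43242² + 0.559961²) ≈ 5.4612 m.

5 metres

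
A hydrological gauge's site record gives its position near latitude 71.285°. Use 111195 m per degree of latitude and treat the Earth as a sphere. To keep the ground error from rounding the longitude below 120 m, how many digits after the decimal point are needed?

At 71.285° one degree of longitude covers 111195 × cos 71.285° ≈ 111195 × 0.3209 ≈ 35678.1 m.
Rounding to N decimal places gives at most 0.5 × 10⁻ᴺ degrees of error, i.e. 0.5 × 10⁻ᴺ × 35678.1 m.
Setting 17839.1 × 10⁻ᴺ ≤ 120 gives 10ᴺ ≥ 148.7, i.e. N ≥ 2.17.
So 3 decimal places suffice (17.8 m); 2 would allow up to 178 m.

3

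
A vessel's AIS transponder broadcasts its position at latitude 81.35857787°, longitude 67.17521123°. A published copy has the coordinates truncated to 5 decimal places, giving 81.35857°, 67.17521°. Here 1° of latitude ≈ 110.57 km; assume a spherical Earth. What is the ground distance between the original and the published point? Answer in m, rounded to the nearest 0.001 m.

The latitude changed by +0.00000787° and the longitude by +0.00000123°.
N–S: 0.00000787° × 110570 m/° = 0.870186 m.
E–W at 81.3586°: 0.00000123° × 110570 × cos 81.3586° = 0.00000123 × 110570 × 0.1503 ≈ 0.0204342 m.
Combined displacement = (0.870186² + 0.0204342²)^½ ≈ 0.870426 m.

0.870 m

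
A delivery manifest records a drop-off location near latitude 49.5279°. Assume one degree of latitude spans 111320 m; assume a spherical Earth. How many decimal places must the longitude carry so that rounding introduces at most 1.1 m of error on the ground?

5 decimal places

At 49.5279° one degree of longitude covers 111320 × cos 49.5279° ≈ 111320 × 0.6491 ≈ 72255.3 m.
Rounding to N decimal places gives at most 0.5 × 10⁻ᴺ degrees of error, i.e. 0.5 × 10⁻ᴺ × 72255.3 m.
Setting 36127.7 × 10⁻ᴺ ≤ 1.1 gives 10ᴺ ≥ 3.284e+04, i.e. N ≥ 4.52.
At 4 places the error can reach 3.61 m, but 5 places keeps it to 0.361 m.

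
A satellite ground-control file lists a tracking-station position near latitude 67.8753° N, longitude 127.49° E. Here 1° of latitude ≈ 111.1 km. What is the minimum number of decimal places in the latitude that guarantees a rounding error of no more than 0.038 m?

One degree of latitude covers 111100 m.
With N decimal places the half-ulp bound is 0.5·10⁻ᴺ°, or 0.5·10⁻ᴺ × 111100 m on the ground.
Setting 55550 × 10⁻ᴺ ≤ 0.038 gives 10ᴺ ≥ 1.462e+06, i.e. N ≥ 6.16.
So 7 decimal places suffice (0.00556 m); 6 would allow up to 0.0555 m.

7 decimal places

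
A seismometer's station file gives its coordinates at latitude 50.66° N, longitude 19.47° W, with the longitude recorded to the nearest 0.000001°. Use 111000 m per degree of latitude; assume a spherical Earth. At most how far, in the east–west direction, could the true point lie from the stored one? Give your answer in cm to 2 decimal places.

Rounding to 6 decimal places leaves the longitude within ±5e-07° of the true value.
At latitude 50.66° a degree of longitude spans 111000 m × cos 50.66° = 111000 × 0.6339 ≈ 70365.2 m.
East–west error: 5e-07° × 70365.2 m/° ≈ 0.0351826 m.
That is 0.0351826 m = 3.5183 cm.

3.52 cm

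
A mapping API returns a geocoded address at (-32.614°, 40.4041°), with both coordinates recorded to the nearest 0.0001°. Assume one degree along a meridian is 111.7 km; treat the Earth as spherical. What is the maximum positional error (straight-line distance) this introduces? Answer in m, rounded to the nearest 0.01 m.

Rounding to 4 decimal places leaves each coordinate within ±5e-05° of the true value.
North–south component: 5e-05° × 111700 = 5.585 m.
East–west component at 32.614°: 5e-05° × 111700 × cos 32.614° ≈ 5e-05 × 94087.2 ≈ 4.70436 m.
The two errors are perpendicular, so the maximum displacement is √(5.585² + 4.70436²) ≈ 7.30228 m.

7.30 m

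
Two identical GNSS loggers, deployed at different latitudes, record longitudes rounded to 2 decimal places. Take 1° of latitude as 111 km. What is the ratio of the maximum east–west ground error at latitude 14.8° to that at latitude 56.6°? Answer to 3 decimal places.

Rounding to 2 decimal places leaves the longitude within ±0.005° of the true value.
Error at 14.8° = 0.005° × 111000 × cos 14.8° ≈ 555 × 0.9668 = 536.59 m.
At 56.6°: 0.005° × 111000 × cos 56.6° = 0.005 × 111000 × 0.5505 ≈ 305.52 m.
The ratio reduces to cos 14.8° / cos 56.6° = 0.9668/0.5505 ≈ 1.7563.

1.756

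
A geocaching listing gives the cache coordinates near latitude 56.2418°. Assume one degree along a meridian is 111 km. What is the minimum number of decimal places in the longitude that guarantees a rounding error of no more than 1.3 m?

5 decimal places

At 56.2418° one degree of longitude covers 111000 × cos 56.2418° ≈ 111000 × 0.5557 ≈ 61681.5 m.
Rounding to N decimal places gives at most 0.5 × 10⁻ᴺ degrees of error, i.e. 0.5 × 10⁻ᴺ × 61681.5 m.
Setting 30840.8 × 10⁻ᴺ ≤ 1.3 gives 10ᴺ ≥ 2.372e+04, i.e. N ≥ 4.38.
N = 4 would give 3.08 m (too coarse); N = 5 gives 0.308 m ≤ 1.3 m.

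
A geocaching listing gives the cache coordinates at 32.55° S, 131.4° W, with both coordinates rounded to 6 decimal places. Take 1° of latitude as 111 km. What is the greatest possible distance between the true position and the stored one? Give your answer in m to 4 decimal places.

Rounding to 6 decimal places leaves each coordinate within ±5e-07° of the true value.
North–south component: 5e-07° × 111000 = 0.0555 m.
Longitude error → 5e-07 × 111000 × cos 32.55° = 5e-07 × 111000 × 0.8429 ≈ 0.0467822 m.
Worst case both components are at the extreme and orthogonal: √(0.0555² + 0.0467822²) ≈ 0.0725867 m.

0.0726 m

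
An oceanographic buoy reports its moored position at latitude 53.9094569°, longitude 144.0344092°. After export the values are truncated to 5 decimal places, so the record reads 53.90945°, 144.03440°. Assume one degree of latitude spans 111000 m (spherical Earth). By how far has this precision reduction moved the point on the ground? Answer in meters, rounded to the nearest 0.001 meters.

Δlat = 53.9094569 − 53.90945 = +0.0000069°; Δlon = 144.0344092 − 144.03440 = +0.0000092°.
N–S: 0.0000069° × 111000 m/° = 0.7659 m.
East–west at this latitude: 0.0000092° × 111000 × cos 53.9094° ≈ 0.0000092 × 65386 = 0.601551 m.
Hypotenuse of the two orthogonal shifts: √(0.7659² + 0.601551²) = 0.973893 m.

0.974 meters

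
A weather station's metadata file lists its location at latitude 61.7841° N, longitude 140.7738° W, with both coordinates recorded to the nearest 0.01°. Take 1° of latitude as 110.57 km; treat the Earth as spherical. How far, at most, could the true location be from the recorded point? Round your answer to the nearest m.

612 m

Rounding to 2 decimal places leaves each coordinate within ±0.005° of the true value.
North–south component: 0.005° × 110570 = 552.85 m.
E–W at 61.7841°: 0.005° × 110570 × cos 61.7841° = 0.005 × 110570 × 0.4728 ≈ 261.385 m.
The two errors are perpendicular, so the maximum displacement is √(552.85² + 261.385²) ≈ 611.527 m.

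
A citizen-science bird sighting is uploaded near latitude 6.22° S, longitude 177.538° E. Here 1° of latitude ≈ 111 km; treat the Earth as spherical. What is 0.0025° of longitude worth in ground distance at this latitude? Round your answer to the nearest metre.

276 metres

0.0025° of longitude at 6.22° is 0.0025 × 111000 × cos 6.22° ≈ 0.0025 × 110347 = 275.866 m.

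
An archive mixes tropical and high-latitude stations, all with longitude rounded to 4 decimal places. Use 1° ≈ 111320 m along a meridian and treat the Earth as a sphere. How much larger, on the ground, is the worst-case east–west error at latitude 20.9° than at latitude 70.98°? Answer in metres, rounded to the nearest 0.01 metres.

3.39 metres

Rounding to 4 decimal places leaves the longitude within ±5e-05° of the true value.
Error at 20.9° = 5e-05° × 111320 × cos 20.9° ≈ 5.566 × 0.9342 = 5.1998 m.
At 70.98°: 5e-05° × 111320 × cos 70.98° = 5e-05 × 111320 × 0.3259 ≈ 1.8139 m.
Difference: 5.1998 − 1.8139 = 3.3858 m.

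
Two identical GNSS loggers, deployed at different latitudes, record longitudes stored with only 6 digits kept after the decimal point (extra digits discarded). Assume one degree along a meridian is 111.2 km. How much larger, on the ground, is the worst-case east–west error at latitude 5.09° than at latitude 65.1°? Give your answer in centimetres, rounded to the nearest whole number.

Truncating at 6 decimal places can drop up to a full unit in the last place, so the longitude may be off by as much as 1e-06°.
At 5.09°: 1e-06° × 111200 × cos 5.09° = 1e-06 × 111200 × 0.9961 ≈ 0.11076 m.
At 65.1°: 1e-06° × 111200 × cos 65.1° = 1e-06 × 111200 × 0.4210 ≈ 0.046819 m.
So the lower-latitude error exceeds the higher by 0.11076 − 0.046819 = 0.063942 m.
That is 0.0639423 m = 6.3942 cm.

6 centimetres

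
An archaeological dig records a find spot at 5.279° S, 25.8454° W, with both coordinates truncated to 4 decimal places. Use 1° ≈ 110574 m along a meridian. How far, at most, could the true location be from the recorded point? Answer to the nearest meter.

Truncating at 4 decimal places can drop up to a full unit in the last place, so each coordinate may be off by as much as 0.0001°.
North–south component: 0.0001° × 110574 = 11.0574 m.
Longitude error → 0.0001 × 110574 × cos 5.279° = 0.0001 × 110574 × 0.9958 ≈ 11.0105 m.
The two errors are perpendicular, so the maximum displacement is √(11.0574² + 11.0105²) ≈ 15.6044 m.

16 meters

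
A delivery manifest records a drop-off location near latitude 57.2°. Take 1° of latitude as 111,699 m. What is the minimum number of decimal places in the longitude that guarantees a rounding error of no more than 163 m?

At 57.2° one degree of longitude covers 111699 × cos 57.2° ≈ 111699 × 0.5417 ≈ 60508.3 m.
N decimal places → at most half a unit in the last place, 0.5 × 10⁻ᴺ° = 60508.3/2 × 10⁻ᴺ m.
Need 0.5 × 60508.3 × 10⁻ᴺ ≤ 163 → 10⁻ᴺ ≤ 5.388e-03, so N ≥ 2.27.
N = 2 would give 303 m (too coarse); N = 3 gives 30.3 m ≤ 163 m.

3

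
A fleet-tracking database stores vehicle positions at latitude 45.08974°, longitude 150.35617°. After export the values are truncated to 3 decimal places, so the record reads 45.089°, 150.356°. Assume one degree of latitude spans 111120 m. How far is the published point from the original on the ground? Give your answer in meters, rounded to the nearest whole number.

Δlat = 45.08974 − 45.089 = +0.00074°; Δlon = 150.35617 − 150.356 = +0.00017°.
North–south shift: 0.00074 × 111120 = 82.2288 m.
East–west at this latitude: 0.00017° × 111120 × cos 45.089° ≈ 0.00017 × 78451.6 = 13.3368 m.
Distance: √(82.2288² + 13.3368²) ≈ 83.3033 m.

83 meters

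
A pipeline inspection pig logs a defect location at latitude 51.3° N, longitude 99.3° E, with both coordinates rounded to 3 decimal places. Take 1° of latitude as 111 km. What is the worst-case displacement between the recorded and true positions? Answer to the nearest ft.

Rounding to 3 decimal places leaves each coordinate within ±0.0005° of the true value.
Latitude error → 0.0005 × 111000 = 55.5 m along the meridian.
East–west component at 51.3°: 0.0005° × 111000 × cos 51.3° ≈ 0.0005 × 69401.9 ≈ 34.701 m.
Combining orthogonally: (55.5² + 34.701²)^½ ≈ 65.4554 m.
Converting: 65.4554 m × 3.2808 ft/m ≈ 214.75 ft.

215 ft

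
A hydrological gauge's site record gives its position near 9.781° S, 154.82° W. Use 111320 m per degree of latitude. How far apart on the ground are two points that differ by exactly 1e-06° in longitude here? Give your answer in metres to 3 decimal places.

1e-06° of longitude at 9.781° is 1e-06 × 111320 × cos 9.781° ≈ 1e-06 × 109702 = 0.109702 m.

0.110 metres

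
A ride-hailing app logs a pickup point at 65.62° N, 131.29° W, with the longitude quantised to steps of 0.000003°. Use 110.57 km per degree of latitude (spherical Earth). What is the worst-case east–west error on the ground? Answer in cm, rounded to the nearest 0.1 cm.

6.8 cm

With a 0.000003° grid the true value lies within half a step, ±0.000003°/2 = ±1.5e-06°, of the stored one.
Parallels shrink by cos φ, so at 65.62° a degree of longitude is 110570 × 0.4128 ≈ 45641.8 m.
So at most 1.5e-06° × 45641.8 ≈ 0.0684627 m east–west.
That is 0.0684627 m = 6.8463 cm.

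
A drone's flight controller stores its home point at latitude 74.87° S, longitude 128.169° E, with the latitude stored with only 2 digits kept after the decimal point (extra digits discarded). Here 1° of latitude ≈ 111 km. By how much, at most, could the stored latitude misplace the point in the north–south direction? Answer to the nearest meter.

Truncating at 2 decimal places can drop up to a full unit in the last place, so the latitude may be off by as much as 0.01°.
North–south distance: 0.01° × 111000 m/° = 1110 m.

1110 meters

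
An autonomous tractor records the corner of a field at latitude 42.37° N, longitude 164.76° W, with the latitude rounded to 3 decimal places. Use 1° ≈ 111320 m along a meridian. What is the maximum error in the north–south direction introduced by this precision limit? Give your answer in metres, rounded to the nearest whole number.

Rounding to 3 decimal places leaves the latitude within ±0.0005° of the true value.
North–south distance: 0.0005° × 111320 m/° = 55.66 m.

56 metres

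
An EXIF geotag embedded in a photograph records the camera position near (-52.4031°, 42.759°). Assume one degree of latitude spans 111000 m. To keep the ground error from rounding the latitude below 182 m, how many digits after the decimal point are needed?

3 decimal places

One degree of latitude covers 111000 m.
N decimal places → at most half a unit in the last place, 0.5 × 10⁻ᴺ° = 111000/2 × 10⁻ᴺ m.
Need 0.5 × 111000 × 10⁻ᴺ ≤ 182 → 10⁻ᴺ ≤ 3.279e-03, so N ≥ 2.48.
So 3 decimal places suffice (55.5 m); 2 would allow up to 555 m.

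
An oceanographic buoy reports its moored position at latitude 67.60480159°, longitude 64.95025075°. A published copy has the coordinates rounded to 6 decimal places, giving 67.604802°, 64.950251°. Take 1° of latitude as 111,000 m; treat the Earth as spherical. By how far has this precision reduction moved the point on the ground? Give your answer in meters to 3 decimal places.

0.047 meters

The latitude changed by -0.00000041° and the longitude by -0.00000025°.
N–S: -0.00000041° × 111000 m/° = -0.04551 m.
East–west at this latitude: -0.00000025° × 111000 × cos 67.6048° ≈ -0.00000025 × 42290.2 = -0.0105726 m.
Combined displacement = (0.04551² + 0.0105726²)^½ ≈ 0.0467219 m.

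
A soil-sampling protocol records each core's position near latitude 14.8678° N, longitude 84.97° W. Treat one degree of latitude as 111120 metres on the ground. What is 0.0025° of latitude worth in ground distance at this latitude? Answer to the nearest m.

278 m

0.0025° × 111120 m/° = 277.8 m.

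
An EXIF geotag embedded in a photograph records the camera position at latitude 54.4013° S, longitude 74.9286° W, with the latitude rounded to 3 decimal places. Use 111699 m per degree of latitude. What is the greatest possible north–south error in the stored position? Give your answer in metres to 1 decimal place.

Rounding to 3 decimal places leaves the latitude within ±0.0005° of the true value.
Along the meridian that is 0.0005° × 111699 m/° = 55.8495 m.

55.8 metres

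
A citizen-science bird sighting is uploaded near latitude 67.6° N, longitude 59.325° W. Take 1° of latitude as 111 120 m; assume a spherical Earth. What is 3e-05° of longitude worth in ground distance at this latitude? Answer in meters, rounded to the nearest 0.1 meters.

3e-05° of longitude at 67.6° is 3e-05 × 111120 × cos 67.6° ≈ 3e-05 × 42344.5 = 1.27034 m.

1.3 meters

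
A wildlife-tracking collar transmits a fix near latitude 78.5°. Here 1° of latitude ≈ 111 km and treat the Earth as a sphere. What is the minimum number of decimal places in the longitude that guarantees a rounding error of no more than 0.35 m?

5 decimal places

At 78.5° one degree of longitude covers 111000 × cos 78.5° ≈ 111000 × 0.1994 ≈ 22129.8 m.
Rounding to N decimal places gives at most 0.5 × 10⁻ᴺ degrees of error, i.e. 0.5 × 10⁻ᴺ × 22129.8 m.
Need 0.5 × 22129.8 × 10⁻ᴺ ≤ 0.35 → 10⁻ᴺ ≤ 3.163e-05, so N ≥ 4.50.
N = 4 would give 1.11 m (too coarse); N = 5 gives 0.111 m ≤ 0.35 m.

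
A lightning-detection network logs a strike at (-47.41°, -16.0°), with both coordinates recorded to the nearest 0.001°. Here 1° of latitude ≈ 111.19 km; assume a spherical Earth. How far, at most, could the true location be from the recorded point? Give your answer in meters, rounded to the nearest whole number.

Rounding to 3 decimal places leaves each coordinate within ±0.0005° of the true value.
North–south component: 0.0005° × 111190 = 55.595 m.
East–west component at 47.41°: 0.0005° × 111190 × cos 47.41° ≈ 0.0005 × 75247.6 ≈ 37.6238 m.
Worst case both components are at the extreme and orthogonal: √(55.595² + 37.6238²) ≈ 67.1294 m.

67 meters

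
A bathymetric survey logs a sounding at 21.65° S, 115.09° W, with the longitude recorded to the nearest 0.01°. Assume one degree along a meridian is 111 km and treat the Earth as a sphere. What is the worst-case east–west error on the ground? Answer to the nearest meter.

516 meters

Rounding to 2 decimal places leaves the longitude within ±0.005° of the true value.
Parallels shrink by cos φ, so at 21.65° a degree of longitude is 111000 × 0.9295 ≈ 103169 m.
So at most 0.005° × 103169 ≈ 515.847 m east–west.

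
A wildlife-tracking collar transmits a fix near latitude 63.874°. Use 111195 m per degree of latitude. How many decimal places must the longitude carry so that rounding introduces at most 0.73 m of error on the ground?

At 63.874° one degree of longitude covers 111195 × cos 63.874° ≈ 111195 × 0.4403 ≈ 48964.3 m.
N decimal places → at most half a unit in the last place, 0.5 × 10⁻ᴺ° = 48964.3/2 × 10⁻ᴺ m.
Need 0.5 × 48964.3 × 10⁻ᴺ ≤ 0.73 → 10⁻ᴺ ≤ 2.982e-05, so N ≥ 4.53.
N = 4 would give 2.45 m (too coarse); N = 5 gives 0.245 m ≤ 0.73 m.

5 decimal places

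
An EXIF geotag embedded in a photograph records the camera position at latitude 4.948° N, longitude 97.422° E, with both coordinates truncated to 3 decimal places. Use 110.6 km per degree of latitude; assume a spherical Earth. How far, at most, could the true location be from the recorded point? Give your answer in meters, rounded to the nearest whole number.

Truncating at 3 decimal places can drop up to a full unit in the last place, so each coordinate may be off by as much as 0.001°.
N–S: 0.001° × 110600 m/° = 110.6 m.
East–west component at 4.948°: 0.001° × 110600 × cos 4.948° ≈ 0.001 × 110188 ≈ 110.188 m.
Combining orthogonally: (110.6² + 110.188²)^½ ≈ 156.121 m.

156 meters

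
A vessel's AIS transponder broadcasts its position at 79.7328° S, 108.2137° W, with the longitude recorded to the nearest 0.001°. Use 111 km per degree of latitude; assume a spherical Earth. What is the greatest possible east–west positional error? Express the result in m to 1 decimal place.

9.9 m

Rounding to 3 decimal places leaves the longitude within ±0.0005° of the true value.
One degree of longitude at 79.7328° is 111000 × cos 79.7328° ≈ 111000 × 0.1782 = 19784.5 m.
So at most 0.0005° × 19784.5 ≈ 9.89226 m east–west.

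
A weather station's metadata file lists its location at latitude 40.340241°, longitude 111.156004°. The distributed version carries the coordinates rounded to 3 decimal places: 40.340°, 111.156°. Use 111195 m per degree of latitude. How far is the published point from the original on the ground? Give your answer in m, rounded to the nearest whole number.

27 m

The latitude changed by +0.000241° and the longitude by +0.000004°.
N–S: 0.000241° × 111195 m/° = 26.798 m.
E–W at 40.34°: 0.000004° × 111195 × cos 40.34° = 0.000004 × 111195 × 0.7622 ≈ 0.339019 m.
Hypotenuse of the two orthogonal shifts: √(26.798² + 0.339019²) = 26.8001 m.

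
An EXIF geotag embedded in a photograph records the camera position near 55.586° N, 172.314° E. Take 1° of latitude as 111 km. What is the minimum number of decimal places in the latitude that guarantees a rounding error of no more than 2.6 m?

5 decimal places

One degree of latitude covers 111000 m.
Rounding to N decimal places gives at most 0.5 × 10⁻ᴺ degrees of error, i.e. 0.5 × 10⁻ᴺ × 111000 m.
Setting 55500 × 10⁻ᴺ ≤ 2.6 gives 10ᴺ ≥ 2.135e+04, i.e. N ≥ 4.33.
N = 4 would give 5.55 m (too coarse); N = 5 gives 0.555 m ≤ 2.6 m.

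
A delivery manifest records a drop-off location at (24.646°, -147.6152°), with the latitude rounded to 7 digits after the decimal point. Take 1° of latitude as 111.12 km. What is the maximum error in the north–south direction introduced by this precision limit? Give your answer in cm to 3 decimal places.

0.556 cm

Rounding to 7 decimal places leaves the latitude within ±5e-08° of the true value.
So the N–S error is at most 5e-08 × 111120 = 0.005556 m.
That is 0.005556 m = 0.5556 cm.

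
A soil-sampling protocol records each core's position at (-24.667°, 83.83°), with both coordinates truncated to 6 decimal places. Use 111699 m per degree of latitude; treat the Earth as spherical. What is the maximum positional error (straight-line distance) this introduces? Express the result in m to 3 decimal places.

Truncating at 6 decimal places can drop up to a full unit in the last place, so each coordinate may be off by as much as 1e-06°.
Latitude error → 1e-06 × 111699 = 0.111699 m along the meridian.
East–west component at 24.667°: 1e-06° × 111699 × cos 24.667° ≈ 1e-06 × 101506 ≈ 0.101506 m.
Combining orthogonally: (0.111699² + 0.101506²)^½ ≈ 0.150931 m.

0.151 m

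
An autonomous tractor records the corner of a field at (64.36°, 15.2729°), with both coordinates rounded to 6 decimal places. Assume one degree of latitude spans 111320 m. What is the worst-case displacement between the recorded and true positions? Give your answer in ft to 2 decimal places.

0.20 ft

Rounding to 6 decimal places leaves each coordinate within ±5e-07° of the true value.
North–south component: 5e-07° × 111320 = 0.05566 m.
E–W at 64.36°: 5e-07° × 111320 × cos 64.36° = 5e-07 × 111320 × 0.4327 ≈ 0.0240849 m.
The two errors are perpendicular, so the maximum displacement is √(0.05566² + 0.0240849²) ≈ 0.0606475 m.
In feet: 0.0606475 m ÷ 0.3048 ≈ 0.19897 ft.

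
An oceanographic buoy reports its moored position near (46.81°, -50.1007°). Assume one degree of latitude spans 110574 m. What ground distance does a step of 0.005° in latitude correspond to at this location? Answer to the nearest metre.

553 metres

Along a meridian 0.005° is 0.005 × 110574 = 552.87 m.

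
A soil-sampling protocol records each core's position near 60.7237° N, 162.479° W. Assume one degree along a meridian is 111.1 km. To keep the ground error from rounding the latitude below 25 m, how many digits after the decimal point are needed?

One degree of latitude covers 111100 m.
N decimal places → at most half a unit in the last place, 0.5 × 10⁻ᴺ° = 111100/2 × 10⁻ᴺ m.
Need 0.5 × 111100 × 10⁻ᴺ ≤ 25 → 10⁻ᴺ ≤ 4.500e-04, so N ≥ 3.35.
At 3 places the error can reach 55.6 m, but 4 places keeps it to 5.56 m.

4 decimal places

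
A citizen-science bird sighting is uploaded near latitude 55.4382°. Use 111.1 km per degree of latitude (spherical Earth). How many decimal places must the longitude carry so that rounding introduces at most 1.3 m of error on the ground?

5 decimal places

At 55.4382° one degree of longitude covers 111100 × cos 55.4382° ≈ 111100 × 0.5673 ≈ 63026.5 m.
Rounding to N decimal places gives at most 0.5 × 10⁻ᴺ degrees of error, i.e. 0.5 × 10⁻ᴺ × 63026.5 m.
Setting 31513.2 × 10⁻ᴺ ≤ 1.3 gives 10ᴺ ≥ 2.424e+04, i.e. N ≥ 4.38.
At 4 places the error can reach 3.15 m, but 5 places keeps it to 0.315 m.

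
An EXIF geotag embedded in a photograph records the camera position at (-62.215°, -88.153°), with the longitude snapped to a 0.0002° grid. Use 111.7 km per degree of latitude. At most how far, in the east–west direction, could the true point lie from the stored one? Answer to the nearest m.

5 m

With a 0.0002° grid the true value lies within half a step, ±0.0002°/2 = ±0.0001°, of the stored one.
One degree of longitude at 62.215° is 111700 × cos 62.215° ≈ 111700 × 0.4662 = 52069.5 m.
East–west error: 0.0001° × 52069.5 m/° ≈ 5.20695 m.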